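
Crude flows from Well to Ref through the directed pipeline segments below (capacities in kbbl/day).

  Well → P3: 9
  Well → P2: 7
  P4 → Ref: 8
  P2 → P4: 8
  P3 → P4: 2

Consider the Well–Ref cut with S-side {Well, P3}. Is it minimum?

Given cut capacity: 7 + 2 = 9.
Augment Well→P3→P4→Ref: bottleneck 2, flow now 2.
Augment Well→P2→P4→Ref: bottleneck 6, flow now 8.
No augmenting path remains; maximum flow = 8.
In the residual graph, reachable from Well: {Well, P3, P2, P4}.
Min-cut edges: P4→Ref (8); capacity 8 = 8.
Cut capacity 9 exceeds the max flow 8, so it is not minimum.

No — its capacity is 9, but the minimum cut has capacity 8.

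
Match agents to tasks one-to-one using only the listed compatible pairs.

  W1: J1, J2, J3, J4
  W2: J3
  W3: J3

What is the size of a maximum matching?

Unit-capacity flow: source→left, listed edges, right→sink; max matching = max flow.
Augmenting path W1→J1 (+1); matched 1.
Augmenting path W2→J3 (+1); matched 2.
No augmenting path remains; maximum matching = 2.
König certificate: {W1, J3} is a vertex cover of size 2 (every listed pair touches it), so no matching can be larger.

2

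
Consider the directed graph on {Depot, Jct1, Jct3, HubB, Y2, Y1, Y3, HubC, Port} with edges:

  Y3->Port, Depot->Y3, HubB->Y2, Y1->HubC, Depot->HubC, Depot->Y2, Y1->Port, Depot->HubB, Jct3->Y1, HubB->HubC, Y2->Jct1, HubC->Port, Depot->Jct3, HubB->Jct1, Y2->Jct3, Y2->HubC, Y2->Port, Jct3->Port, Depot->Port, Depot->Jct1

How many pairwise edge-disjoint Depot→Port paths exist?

6

Assign every edge capacity 1; by Menger, the answer equals the max flow.
Path Depot→Port (+1); total 1.
Path Depot→Jct3→Port (+1); total 2.
Path Depot→Y2→Port (+1); total 3.
Path Depot→Y3→Port (+1); total 4.
Path Depot→HubC→Port (+1); total 5.
Path Depot→HubB→Y2→Jct3→Y1→Port (+1); total 6.
No residual Depot→Port path; max flow = 6.
Certifying cut of size 6: {Depot→HubB, Depot→HubC, Depot→Jct3, Depot→Port, Depot→Y2, Depot→Y3}.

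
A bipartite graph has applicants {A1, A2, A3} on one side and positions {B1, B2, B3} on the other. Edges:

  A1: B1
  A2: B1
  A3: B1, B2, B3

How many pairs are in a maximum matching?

Unit-capacity flow: source→left, listed edges, right→sink; max matching = max flow.
Augmenting path A1→B1 (+1); matched 1.
Augmenting path A3→B2 (+1); matched 2.
No augmenting path remains; maximum matching = 2.
König certificate: {A3, B1} is a vertex cover of size 2 (every listed pair touches it), so no matching can be larger.

2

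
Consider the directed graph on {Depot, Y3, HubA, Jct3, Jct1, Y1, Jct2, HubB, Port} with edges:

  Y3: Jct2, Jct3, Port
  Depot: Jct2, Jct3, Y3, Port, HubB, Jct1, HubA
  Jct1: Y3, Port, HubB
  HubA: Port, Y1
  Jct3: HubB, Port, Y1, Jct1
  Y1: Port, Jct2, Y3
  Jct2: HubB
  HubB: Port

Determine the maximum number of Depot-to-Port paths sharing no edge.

6

Assign every edge capacity 1; by Menger, the answer equals the max flow.
Path Depot→Port (+1); total 1.
Path Depot→Y3→Port (+1); total 2.
Path Depot→HubA→Port (+1); total 3.
Path Depot→Jct3→Port (+1); total 4.
Path Depot→Jct1→Port (+1); total 5.
Path Depot→HubB→Port (+1); total 6.
No residual Depot→Port path; max flow = 6.
Certifying cut of size 6: {Depot→HubA, Depot→Jct1, Depot→Jct3, Depot→Port, Depot→Y3, HubB→Port}.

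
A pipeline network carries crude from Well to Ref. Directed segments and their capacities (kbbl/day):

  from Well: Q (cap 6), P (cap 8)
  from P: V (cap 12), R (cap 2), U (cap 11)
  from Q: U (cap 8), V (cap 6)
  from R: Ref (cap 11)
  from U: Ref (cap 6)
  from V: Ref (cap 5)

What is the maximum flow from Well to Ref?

Augment Well→P→R→Ref: bottleneck 2, flow now 2.
Augment Well→P→U→Ref: bottleneck 6, flow now 8.
Augment Well→Q→V→Ref: bottleneck 5, flow now 13.
No augmenting path remains; maximum flow = 13.
In the residual graph, reachable from Well: {Well, P, Q, U, V}.
Min-cut edges: P→R (2), U→Ref (6), V→Ref (5); capacity 2 + 6 + 5 = 13.
This cut is saturated, so no flow can exceed 13.

13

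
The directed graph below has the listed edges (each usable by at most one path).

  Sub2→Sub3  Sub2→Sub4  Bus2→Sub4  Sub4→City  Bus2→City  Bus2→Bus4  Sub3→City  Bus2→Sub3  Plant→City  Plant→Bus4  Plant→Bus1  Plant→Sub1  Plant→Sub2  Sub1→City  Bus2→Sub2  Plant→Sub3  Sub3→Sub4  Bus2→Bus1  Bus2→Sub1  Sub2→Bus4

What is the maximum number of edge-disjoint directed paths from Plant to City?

Assign every edge capacity 1; by Menger, the answer equals the max flow.
Path Plant→City (+1); total 1.
Path Plant→Sub1→City (+1); total 2.
Path Plant→Sub3→City (+1); total 3.
Path Plant→Sub2→Sub4→City (+1); total 4.
No residual Plant→City path; max flow = 4.
Certifying cut of size 4: {Plant→City, Plant→Sub1, Plant→Sub2, Plant→Sub3}.

4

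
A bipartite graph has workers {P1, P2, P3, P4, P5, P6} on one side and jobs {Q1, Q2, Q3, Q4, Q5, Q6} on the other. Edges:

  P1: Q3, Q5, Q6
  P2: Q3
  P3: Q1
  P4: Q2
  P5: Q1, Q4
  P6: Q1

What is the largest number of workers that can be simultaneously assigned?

Unit-capacity flow: source→left, listed edges, right→sink; max matching = max flow.
Augmenting path P1→Q3 (+1); matched 1.
Augmenting path P3→Q1 (+1); matched 2.
Augmenting path P4→Q2 (+1); matched 3.
Augmenting path P5→Q4 (+1); matched 4.
Augmenting path P2→Q3→P1→Q5 (+1); matched 5.
No augmenting path remains; maximum matching = 5.
König certificate: {P1, P2, P4, P5, Q1} is a vertex cover of size 5 (every listed pair touches it), so no matching can be larger.

5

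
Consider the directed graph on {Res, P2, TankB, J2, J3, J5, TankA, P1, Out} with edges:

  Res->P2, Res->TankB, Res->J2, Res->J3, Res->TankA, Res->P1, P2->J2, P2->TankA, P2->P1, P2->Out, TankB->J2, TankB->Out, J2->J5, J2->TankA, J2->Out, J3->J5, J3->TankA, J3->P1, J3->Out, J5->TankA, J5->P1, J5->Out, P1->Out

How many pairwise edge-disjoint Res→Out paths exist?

5

Assign every edge capacity 1; by Menger, the answer equals the max flow.
Path Res→P2→Out (+1); total 1.
Path Res→TankB→Out (+1); total 2.
Path Res→J2→Out (+1); total 3.
Path Res→J3→Out (+1); total 4.
Path Res→P1→Out (+1); total 5.
No residual Res→Out path; max flow = 5.
Certifying cut of size 5: {Res→J2, Res→J3, Res→P1, Res→P2, Res→TankB}.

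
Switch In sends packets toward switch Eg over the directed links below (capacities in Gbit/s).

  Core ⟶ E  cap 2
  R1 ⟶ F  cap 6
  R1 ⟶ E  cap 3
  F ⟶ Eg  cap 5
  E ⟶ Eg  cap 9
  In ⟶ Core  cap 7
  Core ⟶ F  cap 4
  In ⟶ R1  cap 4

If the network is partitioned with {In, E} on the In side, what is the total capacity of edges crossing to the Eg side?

20

Edges leaving {In, E}: In→Core (7), In→R1 (4), E→Eg (9).
Cut capacity = 7 + 4 + 9 = 20.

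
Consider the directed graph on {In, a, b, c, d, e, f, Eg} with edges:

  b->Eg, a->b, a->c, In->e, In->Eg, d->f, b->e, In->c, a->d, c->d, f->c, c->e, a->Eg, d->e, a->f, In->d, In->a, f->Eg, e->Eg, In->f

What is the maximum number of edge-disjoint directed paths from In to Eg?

4

Assign every edge capacity 1; by Menger, the answer equals the max flow.
Path In→Eg (+1); total 1.
Path In→a→Eg (+1); total 2.
Path In→e→Eg (+1); total 3.
Path In→f→Eg (+1); total 4.
No residual In→Eg path; max flow = 4.
Certifying cut of size 4: {In→Eg, In→a, e→Eg, f→Eg}.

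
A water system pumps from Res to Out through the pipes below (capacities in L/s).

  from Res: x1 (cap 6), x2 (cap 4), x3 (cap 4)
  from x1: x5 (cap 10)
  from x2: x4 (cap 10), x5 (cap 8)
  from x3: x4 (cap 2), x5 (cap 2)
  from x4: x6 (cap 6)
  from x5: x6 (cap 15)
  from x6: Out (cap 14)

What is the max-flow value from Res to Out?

14

Augment Res→x1→x5→x6→Out: bottleneck 6, flow now 6.
Augment Res→x2→x4→x6→Out: bottleneck 4, flow now 10.
Augment Res→x3→x4→x6→Out: bottleneck 2, flow now 12.
Augment Res→x3→x5→x6→Out: bottleneck 2, flow now 14.
No augmenting path remains; maximum flow = 14.
In the residual graph, reachable from Res: {Res}.
Min-cut edges: Res→x1 (6), Res→x2 (4), Res→x3 (4); capacity 6 + 4 + 4 = 14.
This cut is saturated, so no flow can exceed 14.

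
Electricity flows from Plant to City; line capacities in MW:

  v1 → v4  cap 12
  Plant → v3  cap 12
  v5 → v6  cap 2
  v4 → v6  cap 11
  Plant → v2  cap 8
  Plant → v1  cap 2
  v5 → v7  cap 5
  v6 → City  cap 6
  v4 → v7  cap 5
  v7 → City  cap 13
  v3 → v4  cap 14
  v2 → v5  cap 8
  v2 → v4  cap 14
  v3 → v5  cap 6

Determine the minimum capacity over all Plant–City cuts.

16

Augment Plant→v1→v4→v6→City: bottleneck 2, flow now 2.
Augment Plant→v2→v4→v6→City: bottleneck 4, flow now 6.
Augment Plant→v2→v4→v7→City: bottleneck 4, flow now 10.
Augment Plant→v3→v4→v7→City: bottleneck 1, flow now 11.
Augment Plant→v3→v5→v7→City: bottleneck 5, flow now 16.
No augmenting path remains; maximum flow = 16.
By max-flow min-cut, the minimum cut capacity equals the max flow.
In the residual graph, reachable from Plant: {Plant, v1, v2, v3, v4, v5, v6}.
Min-cut edges: v4→v7 (5), v5→v7 (5), v6→City (6); capacity 5 + 5 + 6 = 16.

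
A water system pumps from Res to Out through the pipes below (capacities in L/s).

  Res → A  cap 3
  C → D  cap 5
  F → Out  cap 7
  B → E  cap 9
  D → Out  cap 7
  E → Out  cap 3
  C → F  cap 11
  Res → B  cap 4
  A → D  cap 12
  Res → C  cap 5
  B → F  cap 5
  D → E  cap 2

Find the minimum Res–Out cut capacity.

Augment Res→A→D→Out: bottleneck 3, flow now 3.
Augment Res→B→E→Out: bottleneck 3, flow now 6.
Augment Res→B→F→Out: bottleneck 1, flow now 7.
Augment Res→C→D→Out: bottleneck 4, flow now 11.
Augment Res→C→F→Out: bottleneck 1, flow now 12.
No augmenting path remains; maximum flow = 12.
By max-flow min-cut, the minimum cut capacity equals the max flow.
In the residual graph, reachable from Res: {Res}.
Min-cut edges: Res→A (3), Res→B (4), Res→C (5); capacity 3 + 4 + 5 = 12.

12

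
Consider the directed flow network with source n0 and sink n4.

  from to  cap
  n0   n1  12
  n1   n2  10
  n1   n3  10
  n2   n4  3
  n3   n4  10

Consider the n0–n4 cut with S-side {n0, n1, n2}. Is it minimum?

No — its capacity is 13, but the minimum cut has capacity 12.

Given cut capacity: 10 + 3 = 13.
Augment n0→n1→n2→n4: bottleneck 3, flow now 3.
Augment n0→n1→n3→n4: bottleneck 9, flow now 12.
No augmenting path remains; maximum flow = 12.
In the residual graph, reachable from n0: {n0}.
Min-cut edges: n0→n1 (12); capacity 12 = 12.
Cut capacity 13 exceeds the max flow 12, so it is not minimum.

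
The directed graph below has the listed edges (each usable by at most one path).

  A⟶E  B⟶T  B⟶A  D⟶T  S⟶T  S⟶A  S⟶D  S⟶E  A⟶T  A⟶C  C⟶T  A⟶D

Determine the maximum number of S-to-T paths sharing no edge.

3

Assign every edge capacity 1; by Menger, the answer equals the max flow.
Path S→T (+1); total 1.
Path S→A→T (+1); total 2.
Path S→D→T (+1); total 3.
No residual S→T path; max flow = 3.
Certifying cut of size 3: {S→A, S→D, S→T}.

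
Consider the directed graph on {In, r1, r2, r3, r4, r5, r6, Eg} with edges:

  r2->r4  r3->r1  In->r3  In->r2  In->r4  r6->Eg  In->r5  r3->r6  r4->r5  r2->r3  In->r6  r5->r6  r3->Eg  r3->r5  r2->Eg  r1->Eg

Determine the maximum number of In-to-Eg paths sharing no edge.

3

Assign every edge capacity 1; by Menger, the answer equals the max flow.
Path In→r2→Eg (+1); total 1.
Path In→r3→Eg (+1); total 2.
Path In→r6→Eg (+1); total 3.
No residual In→Eg path; max flow = 3.
Certifying cut of size 3: {In→r2, In→r3, r6→Eg}.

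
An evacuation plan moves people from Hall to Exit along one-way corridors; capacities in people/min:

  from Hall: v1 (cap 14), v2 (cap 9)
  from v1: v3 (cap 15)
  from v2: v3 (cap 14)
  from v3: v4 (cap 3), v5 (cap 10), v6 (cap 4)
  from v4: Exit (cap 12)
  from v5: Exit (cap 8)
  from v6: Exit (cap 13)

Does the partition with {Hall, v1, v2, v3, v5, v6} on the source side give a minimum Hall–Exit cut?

Given cut capacity: 3 + 8 + 13 = 24.
Augment Hall→v1→v3→v4→Exit: bottleneck 3, flow now 3.
Augment Hall→v1→v3→v5→Exit: bottleneck 8, flow now 11.
Augment Hall→v1→v3→v6→Exit: bottleneck 3, flow now 14.
Augment Hall→v2→v3→v6→Exit: bottleneck 1, flow now 15.
No augmenting path remains; maximum flow = 15.
In the residual graph, reachable from Hall: {Hall, v1, v2, v3, v5}.
Min-cut edges: v3→v4 (3), v3→v6 (4), v5→Exit (8); capacity 3 + 4 + 8 = 15.
Cut capacity 24 exceeds the max flow 15, so it is not minimum.

No — its capacity is 24, but the minimum cut has capacity 15.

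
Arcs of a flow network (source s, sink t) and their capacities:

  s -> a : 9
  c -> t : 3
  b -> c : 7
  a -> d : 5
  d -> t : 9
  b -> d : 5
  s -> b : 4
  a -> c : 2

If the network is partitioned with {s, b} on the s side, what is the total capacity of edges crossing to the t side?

21

Edges leaving {s, b}: s→a (9), b→c (7), b→d (5).
Cut capacity = 9 + 7 + 5 = 21.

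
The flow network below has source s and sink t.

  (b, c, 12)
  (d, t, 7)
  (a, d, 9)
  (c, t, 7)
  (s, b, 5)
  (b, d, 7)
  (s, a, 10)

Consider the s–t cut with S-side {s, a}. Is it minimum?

Given cut capacity: 5 + 9 = 14.
Augment s→a→d→t: bottleneck 7, flow now 7.
Augment s→b→c→t: bottleneck 5, flow now 12.
No augmenting path remains; maximum flow = 12.
In the residual graph, reachable from s: {s, a, d}.
Min-cut edges: s→b (5), d→t (7); capacity 5 + 7 = 12.
Cut capacity 14 exceeds the max flow 12, so it is not minimum.

No — its capacity is 14, but the minimum cut has capacity 12.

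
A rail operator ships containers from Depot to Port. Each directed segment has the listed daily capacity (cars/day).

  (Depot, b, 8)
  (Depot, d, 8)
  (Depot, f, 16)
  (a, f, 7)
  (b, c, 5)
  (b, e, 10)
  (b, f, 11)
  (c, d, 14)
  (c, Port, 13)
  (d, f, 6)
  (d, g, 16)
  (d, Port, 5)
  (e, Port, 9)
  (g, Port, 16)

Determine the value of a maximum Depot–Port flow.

Augment Depot→d→Port: bottleneck 5, flow now 5.
Augment Depot→b→c→Port: bottleneck 5, flow now 10.
Augment Depot→b→e→Port: bottleneck 3, flow now 13.
Augment Depot→d→g→Port: bottleneck 3, flow now 16.
No augmenting path remains; maximum flow = 16.
In the residual graph, reachable from Depot: {Depot, f}.
Min-cut edges: Depot→b (8), Depot→d (8); capacity 8 + 8 = 16.
This cut is saturated, so no flow can exceed 16.

16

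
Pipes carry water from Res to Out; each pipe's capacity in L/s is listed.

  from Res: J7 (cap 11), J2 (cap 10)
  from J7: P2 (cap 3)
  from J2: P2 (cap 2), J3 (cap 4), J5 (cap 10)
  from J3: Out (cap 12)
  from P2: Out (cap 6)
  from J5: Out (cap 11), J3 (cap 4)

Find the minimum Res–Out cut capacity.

Augment Res→J7→P2→Out: bottleneck 3, flow now 3.
Augment Res→J2→J3→Out: bottleneck 4, flow now 7.
Augment Res→J2→P2→Out: bottleneck 2, flow now 9.
Augment Res→J2→J5→Out: bottleneck 4, flow now 13.
No augmenting path remains; maximum flow = 13.
By max-flow min-cut, the minimum cut capacity equals the max flow.
In the residual graph, reachable from Res: {Res, J7}.
Min-cut edges: Res→J2 (10), J7→P2 (3); capacity 10 + 3 = 13.

13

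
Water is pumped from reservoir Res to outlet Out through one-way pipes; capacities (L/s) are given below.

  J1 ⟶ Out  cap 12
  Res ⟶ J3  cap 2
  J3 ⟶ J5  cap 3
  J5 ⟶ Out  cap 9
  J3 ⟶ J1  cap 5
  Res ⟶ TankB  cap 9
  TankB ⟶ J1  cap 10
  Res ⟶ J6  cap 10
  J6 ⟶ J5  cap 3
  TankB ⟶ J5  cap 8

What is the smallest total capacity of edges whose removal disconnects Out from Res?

14

Augment Res→J3→J5→Out: bottleneck 2, flow now 2.
Augment Res→TankB→J5→Out: bottleneck 7, flow now 9.
Augment Res→TankB→J1→Out: bottleneck 2, flow now 11.
Augment Res→J6→J5→J3→J1→Out: bottleneck 2, flow now 13. (uses reverse residual edge)
Augment Res→J6→J5→TankB→J1→Out: bottleneck 1, flow now 14. (uses reverse residual edge)
No augmenting path remains; maximum flow = 14.
By max-flow min-cut, the minimum cut capacity equals the max flow.
In the residual graph, reachable from Res: {Res, J6}.
Min-cut edges: Res→J3 (2), Res→TankB (9), J6→J5 (3); capacity 2 + 9 + 3 = 14.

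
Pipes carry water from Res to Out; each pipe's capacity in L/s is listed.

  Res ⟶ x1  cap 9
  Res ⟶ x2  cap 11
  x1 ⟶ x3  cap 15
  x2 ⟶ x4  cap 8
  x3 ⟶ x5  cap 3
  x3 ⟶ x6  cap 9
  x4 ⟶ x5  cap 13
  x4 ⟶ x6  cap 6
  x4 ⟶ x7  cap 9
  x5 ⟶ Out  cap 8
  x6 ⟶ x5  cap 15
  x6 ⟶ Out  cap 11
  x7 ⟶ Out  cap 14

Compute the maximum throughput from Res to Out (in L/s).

17

Augment Res→x1→x3→x5→Out: bottleneck 3, flow now 3.
Augment Res→x1→x3→x6→Out: bottleneck 6, flow now 9.
Augment Res→x2→x4→x5→Out: bottleneck 5, flow now 14.
Augment Res→x2→x4→x6→Out: bottleneck 3, flow now 17.
No augmenting path remains; maximum flow = 17.
In the residual graph, reachable from Res: {Res, x2}.
Min-cut edges: Res→x1 (9), x2→x4 (8); capacity 9 + 8 = 17.
This cut is saturated, so no flow can exceed 17.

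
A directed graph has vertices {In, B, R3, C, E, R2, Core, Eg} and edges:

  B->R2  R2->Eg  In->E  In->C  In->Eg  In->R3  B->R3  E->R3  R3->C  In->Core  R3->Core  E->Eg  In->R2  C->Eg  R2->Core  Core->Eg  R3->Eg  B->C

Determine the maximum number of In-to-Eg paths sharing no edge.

Assign every edge capacity 1; by Menger, the answer equals the max flow.
Path In→Eg (+1); total 1.
Path In→R3→Eg (+1); total 2.
Path In→C→Eg (+1); total 3.
Path In→E→Eg (+1); total 4.
Path In→R2→Eg (+1); total 5.
Path In→Core→Eg (+1); total 6.
No residual In→Eg path; max flow = 6.
Certifying cut of size 6: {In→C, In→Core, In→E, In→Eg, In→R2, In→R3}.

6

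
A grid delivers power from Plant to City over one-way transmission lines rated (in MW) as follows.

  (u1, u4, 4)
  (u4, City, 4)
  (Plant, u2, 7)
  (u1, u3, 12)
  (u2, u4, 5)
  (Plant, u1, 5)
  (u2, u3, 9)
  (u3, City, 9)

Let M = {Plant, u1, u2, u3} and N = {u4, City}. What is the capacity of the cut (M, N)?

18

Edges leaving {Plant, u1, u2, u3}: u1→u4 (4), u2→u4 (5), u3→City (9).
Cut capacity = 4 + 5 + 9 = 18.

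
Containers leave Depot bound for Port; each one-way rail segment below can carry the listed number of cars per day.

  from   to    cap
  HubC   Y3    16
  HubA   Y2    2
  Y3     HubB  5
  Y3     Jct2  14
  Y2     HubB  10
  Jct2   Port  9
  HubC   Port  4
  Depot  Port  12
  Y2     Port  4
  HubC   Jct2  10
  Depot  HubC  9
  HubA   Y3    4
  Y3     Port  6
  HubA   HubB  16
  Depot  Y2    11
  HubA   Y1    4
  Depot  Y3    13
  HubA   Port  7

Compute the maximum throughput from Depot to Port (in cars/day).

Augment Depot→Port: bottleneck 12, flow now 12.
Augment Depot→HubC→Port: bottleneck 4, flow now 16.
Augment Depot→Y2→Port: bottleneck 4, flow now 20.
Augment Depot→Y3→Port: bottleneck 6, flow now 26.
Augment Depot→HubC→Jct2→Port: bottleneck 5, flow now 31.
Augment Depot→Y3→Jct2→Port: bottleneck 4, flow now 35.
No augmenting path remains; maximum flow = 35.
In the residual graph, reachable from Depot: {Depot, HubC, Y2, Y3, Jct2, HubB}.
Min-cut edges: Depot→Port (12), HubC→Port (4), Y2→Port (4), Y3→Port (6), Jct2→Port (9); capacity 12 + 4 + 4 + 6 + 9 = 35.
This cut is saturated, so no flow can exceed 35.

35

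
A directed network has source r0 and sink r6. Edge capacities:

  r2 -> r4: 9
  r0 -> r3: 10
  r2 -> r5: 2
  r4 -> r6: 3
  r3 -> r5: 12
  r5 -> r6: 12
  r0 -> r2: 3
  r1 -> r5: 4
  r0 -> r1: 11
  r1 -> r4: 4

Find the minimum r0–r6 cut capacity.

Augment r0→r1→r4→r6: bottleneck 3, flow now 3.
Augment r0→r1→r5→r6: bottleneck 4, flow now 7.
Augment r0→r2→r5→r6: bottleneck 2, flow now 9.
Augment r0→r3→r5→r6: bottleneck 6, flow now 15.
No augmenting path remains; maximum flow = 15.
By max-flow min-cut, the minimum cut capacity equals the max flow.
In the residual graph, reachable from r0: {r0, r1, r2, r3, r4, r5}.
Min-cut edges: r4→r6 (3), r5→r6 (12); capacity 3 + 12 = 15.

15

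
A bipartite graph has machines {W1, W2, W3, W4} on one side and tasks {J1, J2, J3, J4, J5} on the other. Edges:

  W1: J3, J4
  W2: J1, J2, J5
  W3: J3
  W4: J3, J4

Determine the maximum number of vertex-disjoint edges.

Unit-capacity flow: source→left, listed edges, right→sink; max matching = max flow.
Augmenting path W1→J3 (+1); matched 1.
Augmenting path W2→J1 (+1); matched 2.
Augmenting path W4→J4 (+1); matched 3.
No augmenting path remains; maximum matching = 3.
König certificate: {W2, J3, J4} is a vertex cover of size 3 (every listed pair touches it), so no matching can be larger.

3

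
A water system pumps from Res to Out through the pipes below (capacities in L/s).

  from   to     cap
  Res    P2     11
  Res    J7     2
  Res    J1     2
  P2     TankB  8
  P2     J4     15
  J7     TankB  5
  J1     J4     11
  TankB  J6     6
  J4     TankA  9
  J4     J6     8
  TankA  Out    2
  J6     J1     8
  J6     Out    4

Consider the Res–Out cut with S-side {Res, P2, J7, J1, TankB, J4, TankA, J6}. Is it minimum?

Given cut capacity: 2 + 4 = 6.
Augment Res→P2→TankB→J6→Out: bottleneck 4, flow now 4.
Augment Res→P2→J4→TankA→Out: bottleneck 2, flow now 6.
No augmenting path remains; maximum flow = 6.
Cut capacity 6 equals the max flow, so it is a minimum cut.

Yes — it is a minimum cut (capacity 6).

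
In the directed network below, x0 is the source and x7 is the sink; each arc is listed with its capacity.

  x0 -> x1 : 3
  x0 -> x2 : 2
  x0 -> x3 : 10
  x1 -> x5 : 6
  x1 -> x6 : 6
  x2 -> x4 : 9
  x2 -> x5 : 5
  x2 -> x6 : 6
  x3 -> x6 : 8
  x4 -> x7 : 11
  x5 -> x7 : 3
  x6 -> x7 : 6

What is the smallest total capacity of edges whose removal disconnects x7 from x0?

11

Augment x0→x1→x5→x7: bottleneck 3, flow now 3.
Augment x0→x2→x4→x7: bottleneck 2, flow now 5.
Augment x0→x3→x6→x7: bottleneck 6, flow now 11.
No augmenting path remains; maximum flow = 11.
By max-flow min-cut, the minimum cut capacity equals the max flow.
In the residual graph, reachable from x0: {x0, x3, x6}.
Min-cut edges: x0→x1 (3), x0→x2 (2), x6→x7 (6); capacity 3 + 2 + 6 = 11.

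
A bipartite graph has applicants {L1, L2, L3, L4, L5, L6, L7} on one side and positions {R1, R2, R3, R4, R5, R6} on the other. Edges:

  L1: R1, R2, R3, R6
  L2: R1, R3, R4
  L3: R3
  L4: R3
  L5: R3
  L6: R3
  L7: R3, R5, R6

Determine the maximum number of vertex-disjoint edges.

4

Unit-capacity flow: source→left, listed edges, right→sink; max matching = max flow.
Augmenting path L1→R1 (+1); matched 1.
Augmenting path L2→R3 (+1); matched 2.
Augmenting path L7→R5 (+1); matched 3.
Augmenting path L3→R3→L2→R4 (+1); matched 4.
No augmenting path remains; maximum matching = 4.
König certificate: {L1, L2, L7, R3} is a vertex cover of size 4 (every listed pair touches it), so no matching can be larger.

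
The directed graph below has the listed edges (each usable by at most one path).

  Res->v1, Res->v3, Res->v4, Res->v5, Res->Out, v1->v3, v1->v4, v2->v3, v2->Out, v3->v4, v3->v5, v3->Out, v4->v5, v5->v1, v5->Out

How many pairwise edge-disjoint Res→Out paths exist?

Assign every edge capacity 1; by Menger, the answer equals the max flow.
Path Res→Out (+1); total 1.
Path Res→v3→Out (+1); total 2.
Path Res→v5→Out (+1); total 3.
No residual Res→Out path; max flow = 3.
Certifying cut of size 3: {Res→Out, v3→Out, v5→Out}.

3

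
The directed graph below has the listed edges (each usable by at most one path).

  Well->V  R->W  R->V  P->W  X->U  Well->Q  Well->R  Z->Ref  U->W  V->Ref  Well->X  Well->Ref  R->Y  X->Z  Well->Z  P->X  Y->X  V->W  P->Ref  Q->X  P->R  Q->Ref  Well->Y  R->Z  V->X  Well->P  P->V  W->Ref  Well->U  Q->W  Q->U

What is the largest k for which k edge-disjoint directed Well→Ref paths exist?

Assign every edge capacity 1; by Menger, the answer equals the max flow.
Path Well→Ref (+1); total 1.
Path Well→P→Ref (+1); total 2.
Path Well→Q→Ref (+1); total 3.
Path Well→V→Ref (+1); total 4.
Path Well→Z→Ref (+1); total 5.
Path Well→R→W→Ref (+1); total 6.
No residual Well→Ref path; max flow = 6.
Certifying cut of size 6: {V→Ref, W→Ref, Well→P, Well→Q, Well→Ref, Z→Ref}.

6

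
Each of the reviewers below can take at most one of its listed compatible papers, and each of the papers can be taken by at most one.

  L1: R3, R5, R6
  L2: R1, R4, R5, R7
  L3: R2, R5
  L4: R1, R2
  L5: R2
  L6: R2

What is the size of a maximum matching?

Unit-capacity flow: source→left, listed edges, right→sink; max matching = max flow.
Augmenting path L1→R3 (+1); matched 1.
Augmenting path L2→R1 (+1); matched 2.
Augmenting path L3→R2 (+1); matched 3.
Augmenting path L4→R1→L2→R4 (+1); matched 4.
Augmenting path L5→R2→L3→R5 (+1); matched 5.
No augmenting path remains; maximum matching = 5.
König certificate: {L1, L2, L3, L4, R2} is a vertex cover of size 5 (every listed pair touches it), so no matching can be larger.

5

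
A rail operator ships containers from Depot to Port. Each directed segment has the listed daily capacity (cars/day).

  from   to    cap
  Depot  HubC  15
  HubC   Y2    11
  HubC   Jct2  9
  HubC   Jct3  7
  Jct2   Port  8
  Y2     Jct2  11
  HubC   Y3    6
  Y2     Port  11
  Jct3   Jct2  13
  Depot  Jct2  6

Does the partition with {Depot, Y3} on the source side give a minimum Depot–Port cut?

No — its capacity is 21, but the minimum cut has capacity 19.

Given cut capacity: 15 + 6 = 21.
Augment Depot→Jct2→Port: bottleneck 6, flow now 6.
Augment Depot→HubC→Y2→Port: bottleneck 11, flow now 17.
Augment Depot→HubC→Jct2→Port: bottleneck 2, flow now 19.
No augmenting path remains; maximum flow = 19.
In the residual graph, reachable from Depot: {Depot, HubC, Y3, Jct3, Jct2}.
Min-cut edges: HubC→Y2 (11), Jct2→Port (8); capacity 11 + 8 = 19.
Cut capacity 21 exceeds the max flow 19, so it is not minimum.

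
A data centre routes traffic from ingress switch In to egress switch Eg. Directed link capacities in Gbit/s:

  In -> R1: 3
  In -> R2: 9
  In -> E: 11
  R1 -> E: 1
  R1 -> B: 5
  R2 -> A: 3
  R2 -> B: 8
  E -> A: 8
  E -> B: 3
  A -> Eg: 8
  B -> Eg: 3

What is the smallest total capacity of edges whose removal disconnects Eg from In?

Augment In→R1→B→Eg: bottleneck 3, flow now 3.
Augment In→R2→A→Eg: bottleneck 3, flow now 6.
Augment In→E→A→Eg: bottleneck 5, flow now 11.
No augmenting path remains; maximum flow = 11.
By max-flow min-cut, the minimum cut capacity equals the max flow.
In the residual graph, reachable from In: {In, R1, R2, E, A, B}.
Min-cut edges: A→Eg (8), B→Eg (3); capacity 8 + 3 = 11.

11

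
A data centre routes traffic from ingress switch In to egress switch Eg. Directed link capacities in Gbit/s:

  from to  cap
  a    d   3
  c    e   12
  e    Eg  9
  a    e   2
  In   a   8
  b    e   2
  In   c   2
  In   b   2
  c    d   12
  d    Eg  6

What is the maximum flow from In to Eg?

Augment In→a→d→Eg: bottleneck 3, flow now 3.
Augment In→a→e→Eg: bottleneck 2, flow now 5.
Augment In→b→e→Eg: bottleneck 2, flow now 7.
Augment In→c→d→Eg: bottleneck 2, flow now 9.
No augmenting path remains; maximum flow = 9.
In the residual graph, reachable from In: {In, a}.
Min-cut edges: In→b (2), In→c (2), a→d (3), a→e (2); capacity 2 + 2 + 3 + 2 = 9.
This cut is saturated, so no flow can exceed 9.

9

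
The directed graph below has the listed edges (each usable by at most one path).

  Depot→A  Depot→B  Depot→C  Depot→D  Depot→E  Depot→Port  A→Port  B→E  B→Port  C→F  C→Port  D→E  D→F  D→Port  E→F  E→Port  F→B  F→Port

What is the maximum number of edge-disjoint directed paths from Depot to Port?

6

Assign every edge capacity 1; by Menger, the answer equals the max flow.
Path Depot→Port (+1); total 1.
Path Depot→A→Port (+1); total 2.
Path Depot→B→Port (+1); total 3.
Path Depot→C→Port (+1); total 4.
Path Depot→D→Port (+1); total 5.
Path Depot→E→Port (+1); total 6.
No residual Depot→Port path; max flow = 6.
Certifying cut of size 6: {Depot→A, Depot→B, Depot→C, Depot→D, Depot→E, Depot→Port}.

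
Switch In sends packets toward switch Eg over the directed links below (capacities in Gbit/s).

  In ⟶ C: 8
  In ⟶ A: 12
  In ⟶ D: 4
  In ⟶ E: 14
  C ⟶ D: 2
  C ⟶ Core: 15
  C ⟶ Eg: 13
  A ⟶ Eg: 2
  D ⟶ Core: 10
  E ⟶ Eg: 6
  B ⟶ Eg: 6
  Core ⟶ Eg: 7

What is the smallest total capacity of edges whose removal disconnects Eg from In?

20

Augment In→C→Eg: bottleneck 8, flow now 8.
Augment In→A→Eg: bottleneck 2, flow now 10.
Augment In→E→Eg: bottleneck 6, flow now 16.
Augment In→D→Core→Eg: bottleneck 4, flow now 20.
No augmenting path remains; maximum flow = 20.
By max-flow min-cut, the minimum cut capacity equals the max flow.
In the residual graph, reachable from In: {In, A, E}.
Min-cut edges: In→C (8), In→D (4), A→Eg (2), E→Eg (6); capacity 8 + 4 + 2 + 6 = 20.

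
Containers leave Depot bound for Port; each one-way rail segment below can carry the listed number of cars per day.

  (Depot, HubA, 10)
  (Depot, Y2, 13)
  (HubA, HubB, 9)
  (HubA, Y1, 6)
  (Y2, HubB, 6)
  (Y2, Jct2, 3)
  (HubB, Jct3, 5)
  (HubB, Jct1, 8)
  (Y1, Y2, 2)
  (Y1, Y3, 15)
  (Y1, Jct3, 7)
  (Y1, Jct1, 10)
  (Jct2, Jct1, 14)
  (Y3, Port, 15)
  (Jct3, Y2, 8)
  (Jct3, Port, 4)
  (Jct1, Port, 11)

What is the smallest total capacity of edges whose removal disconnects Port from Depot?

Augment Depot→HubA→HubB→Jct3→Port: bottleneck 4, flow now 4.
Augment Depot→HubA→HubB→Jct1→Port: bottleneck 5, flow now 9.
Augment Depot→HubA→Y1→Y3→Port: bottleneck 1, flow now 10.
Augment Depot→Y2→HubB→Jct1→Port: bottleneck 3, flow now 13.
Augment Depot→Y2→Jct2→Jct1→Port: bottleneck 3, flow now 16.
Augment Depot→Y2→HubB→HubA→Y1→Y3→Port: bottleneck 3, flow now 19. (uses reverse residual edge)
No augmenting path remains; maximum flow = 19.
By max-flow min-cut, the minimum cut capacity equals the max flow.
In the residual graph, reachable from Depot: {Depot, Y2}.
Min-cut edges: Depot→HubA (10), Y2→HubB (6), Y2→Jct2 (3); capacity 10 + 6 + 3 = 19.

19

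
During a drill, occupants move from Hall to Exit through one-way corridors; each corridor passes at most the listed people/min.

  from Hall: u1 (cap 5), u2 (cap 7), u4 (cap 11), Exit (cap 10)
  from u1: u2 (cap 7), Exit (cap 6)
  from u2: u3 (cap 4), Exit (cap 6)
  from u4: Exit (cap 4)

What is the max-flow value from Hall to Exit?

Augment Hall→Exit: bottleneck 10, flow now 10.
Augment Hall→u1→Exit: bottleneck 5, flow now 15.
Augment Hall→u2→Exit: bottleneck 6, flow now 21.
Augment Hall→u4→Exit: bottleneck 4, flow now 25.
No augmenting path remains; maximum flow = 25.
In the residual graph, reachable from Hall: {Hall, u2, u3, u4}.
Min-cut edges: Hall→u1 (5), Hall→Exit (10), u2→Exit (6), u4→Exit (4); capacity 5 + 10 + 6 + 4 = 25.
This cut is saturated, so no flow can exceed 25.

25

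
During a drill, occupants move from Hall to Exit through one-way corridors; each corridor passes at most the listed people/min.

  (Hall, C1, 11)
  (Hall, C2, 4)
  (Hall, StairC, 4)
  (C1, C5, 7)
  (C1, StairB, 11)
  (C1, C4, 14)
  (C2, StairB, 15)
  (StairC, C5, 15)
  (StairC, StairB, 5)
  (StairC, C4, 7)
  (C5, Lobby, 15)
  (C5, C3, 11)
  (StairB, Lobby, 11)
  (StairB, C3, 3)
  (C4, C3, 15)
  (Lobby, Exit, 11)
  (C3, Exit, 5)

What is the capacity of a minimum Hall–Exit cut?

16

Augment Hall→C1→C5→Lobby→Exit: bottleneck 7, flow now 7.
Augment Hall→C1→StairB→Lobby→Exit: bottleneck 4, flow now 11.
Augment Hall→C2→StairB→C3→Exit: bottleneck 3, flow now 14.
Augment Hall→StairC→C5→C3→Exit: bottleneck 2, flow now 16.
No augmenting path remains; maximum flow = 16.
By max-flow min-cut, the minimum cut capacity equals the max flow.
In the residual graph, reachable from Hall: {Hall, C1, C2, StairC, C5, StairB, C4, Lobby, C3}.
Min-cut edges: Lobby→Exit (11), C3→Exit (5); capacity 11 + 5 = 16.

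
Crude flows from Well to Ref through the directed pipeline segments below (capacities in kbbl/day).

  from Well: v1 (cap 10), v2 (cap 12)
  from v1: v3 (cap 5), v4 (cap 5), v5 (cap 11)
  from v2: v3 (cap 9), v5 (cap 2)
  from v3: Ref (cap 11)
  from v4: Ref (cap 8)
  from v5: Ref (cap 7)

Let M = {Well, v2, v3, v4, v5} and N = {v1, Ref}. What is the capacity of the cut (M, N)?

36

Edges leaving {Well, v2, v3, v4, v5}: Well→v1 (10), v3→Ref (11), v4→Ref (8), v5→Ref (7).
Cut capacity = 10 + 11 + 8 + 7 = 36.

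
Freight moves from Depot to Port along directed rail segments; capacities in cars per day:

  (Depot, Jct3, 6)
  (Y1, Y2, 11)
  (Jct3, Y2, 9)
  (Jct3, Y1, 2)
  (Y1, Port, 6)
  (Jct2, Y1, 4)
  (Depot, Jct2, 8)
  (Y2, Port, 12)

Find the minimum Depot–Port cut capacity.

Augment Depot→Jct2→Y1→Port: bottleneck 4, flow now 4.
Augment Depot→Jct3→Y1→Port: bottleneck 2, flow now 6.
Augment Depot→Jct3→Y2→Port: bottleneck 4, flow now 10.
No augmenting path remains; maximum flow = 10.
By max-flow min-cut, the minimum cut capacity equals the max flow.
In the residual graph, reachable from Depot: {Depot, Jct2}.
Min-cut edges: Depot→Jct3 (6), Jct2→Y1 (4); capacity 6 + 4 = 10.

10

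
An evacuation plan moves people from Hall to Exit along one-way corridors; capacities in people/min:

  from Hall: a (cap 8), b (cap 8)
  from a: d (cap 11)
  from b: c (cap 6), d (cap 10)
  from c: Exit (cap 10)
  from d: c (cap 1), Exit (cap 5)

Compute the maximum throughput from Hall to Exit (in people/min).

12

Augment Hall→a→d→Exit: bottleneck 5, flow now 5.
Augment Hall→b→c→Exit: bottleneck 6, flow now 11.
Augment Hall→a→d→c→Exit: bottleneck 1, flow now 12.
No augmenting path remains; maximum flow = 12.
In the residual graph, reachable from Hall: {Hall, a, b, d}.
Min-cut edges: b→c (6), d→c (1), d→Exit (5); capacity 6 + 1 + 5 = 12.
This cut is saturated, so no flow can exceed 12.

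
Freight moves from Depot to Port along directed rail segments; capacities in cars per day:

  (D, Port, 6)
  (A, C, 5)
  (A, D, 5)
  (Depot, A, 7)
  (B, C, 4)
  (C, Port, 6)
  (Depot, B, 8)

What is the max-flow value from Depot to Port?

11

Augment Depot→A→C→Port: bottleneck 5, flow now 5.
Augment Depot→A→D→Port: bottleneck 2, flow now 7.
Augment Depot→B→C→Port: bottleneck 1, flow now 8.
Augment Depot→B→C→A→D→Port: bottleneck 3, flow now 11. (uses reverse residual edge)
No augmenting path remains; maximum flow = 11.
In the residual graph, reachable from Depot: {Depot, B}.
Min-cut edges: Depot→A (7), B→C (4); capacity 7 + 4 = 11.
This cut is saturated, so no flow can exceed 11.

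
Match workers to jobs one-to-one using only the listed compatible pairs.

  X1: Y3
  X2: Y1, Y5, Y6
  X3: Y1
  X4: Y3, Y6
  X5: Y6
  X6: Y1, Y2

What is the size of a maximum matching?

5

Unit-capacity flow: source→left, listed edges, right→sink; max matching = max flow.
Augmenting path X1→Y3 (+1); matched 1.
Augmenting path X2→Y1 (+1); matched 2.
Augmenting path X4→Y6 (+1); matched 3.
Augmenting path X6→Y2 (+1); matched 4.
Augmenting path X3→Y1→X2→Y5 (+1); matched 5.
No augmenting path remains; maximum matching = 5.
König certificate: {X2, X3, X6, Y3, Y6} is a vertex cover of size 5 (every listed pair touches it), so no matching can be larger.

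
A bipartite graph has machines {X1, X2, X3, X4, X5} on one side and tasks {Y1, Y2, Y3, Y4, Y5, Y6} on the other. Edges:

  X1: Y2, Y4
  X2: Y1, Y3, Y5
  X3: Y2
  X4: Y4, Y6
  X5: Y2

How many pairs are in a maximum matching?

Unit-capacity flow: source→left, listed edges, right→sink; max matching = max flow.
Augmenting path X1→Y2 (+1); matched 1.
Augmenting path X2→Y1 (+1); matched 2.
Augmenting path X4→Y4 (+1); matched 3.
Augmenting path X3→Y2→X1→Y4→X4→Y6 (+1); matched 4.
No augmenting path remains; maximum matching = 4.
König certificate: {X1, X2, X4, Y2} is a vertex cover of size 4 (every listed pair touches it), so no matching can be larger.

4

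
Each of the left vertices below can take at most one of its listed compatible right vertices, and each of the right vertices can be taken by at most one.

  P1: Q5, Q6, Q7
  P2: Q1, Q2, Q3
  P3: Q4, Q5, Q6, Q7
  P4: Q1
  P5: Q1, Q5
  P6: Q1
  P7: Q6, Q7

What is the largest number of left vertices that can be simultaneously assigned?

Unit-capacity flow: source→left, listed edges, right→sink; max matching = max flow.
Augmenting path P1→Q5 (+1); matched 1.
Augmenting path P2→Q1 (+1); matched 2.
Augmenting path P3→Q4 (+1); matched 3.
Augmenting path P7→Q6 (+1); matched 4.
Augmenting path P4→Q1→P2→Q2 (+1); matched 5.
Augmenting path P5→Q5→P1→Q7 (+1); matched 6.
No augmenting path remains; maximum matching = 6.
König certificate: {P1, P2, P3, P5, P7, Q1} is a vertex cover of size 6 (every listed pair touches it), so no matching can be larger.

6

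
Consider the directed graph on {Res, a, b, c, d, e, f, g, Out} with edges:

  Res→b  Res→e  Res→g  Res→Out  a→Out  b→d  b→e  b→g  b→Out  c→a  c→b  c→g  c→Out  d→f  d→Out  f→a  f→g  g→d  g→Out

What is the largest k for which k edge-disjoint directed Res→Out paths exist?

3

Assign every edge capacity 1; by Menger, the answer equals the max flow.
Path Res→Out (+1); total 1.
Path Res→b→Out (+1); total 2.
Path Res→g→Out (+1); total 3.
No residual Res→Out path; max flow = 3.
Certifying cut of size 3: {Res→Out, Res→b, Res→g}.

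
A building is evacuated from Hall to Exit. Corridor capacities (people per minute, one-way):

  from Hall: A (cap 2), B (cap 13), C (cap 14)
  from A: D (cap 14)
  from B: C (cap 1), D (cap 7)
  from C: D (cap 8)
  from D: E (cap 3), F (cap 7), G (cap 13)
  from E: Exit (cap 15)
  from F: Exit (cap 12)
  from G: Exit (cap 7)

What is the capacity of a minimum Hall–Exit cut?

Augment Hall→A→D→E→Exit: bottleneck 2, flow now 2.
Augment Hall→B→D→E→Exit: bottleneck 1, flow now 3.
Augment Hall→B→D→F→Exit: bottleneck 6, flow now 9.
Augment Hall→C→D→F→Exit: bottleneck 1, flow now 10.
Augment Hall→C→D→G→Exit: bottleneck 7, flow now 17.
No augmenting path remains; maximum flow = 17.
By max-flow min-cut, the minimum cut capacity equals the max flow.
In the residual graph, reachable from Hall: {Hall, B, C}.
Min-cut edges: Hall→A (2), B→D (7), C→D (8); capacity 2 + 7 + 8 = 17.

17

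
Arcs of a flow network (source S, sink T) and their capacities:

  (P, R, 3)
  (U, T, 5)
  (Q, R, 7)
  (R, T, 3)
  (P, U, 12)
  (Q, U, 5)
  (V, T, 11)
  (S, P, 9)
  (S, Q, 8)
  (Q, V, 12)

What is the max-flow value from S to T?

Augment S→P→R→T: bottleneck 3, flow now 3.
Augment S→P→U→T: bottleneck 5, flow now 8.
Augment S→Q→V→T: bottleneck 8, flow now 16.
No augmenting path remains; maximum flow = 16.
In the residual graph, reachable from S: {S, P, U}.
Min-cut edges: S→Q (8), P→R (3), U→T (5); capacity 8 + 3 + 5 = 16.
This cut is saturated, so no flow can exceed 16.

16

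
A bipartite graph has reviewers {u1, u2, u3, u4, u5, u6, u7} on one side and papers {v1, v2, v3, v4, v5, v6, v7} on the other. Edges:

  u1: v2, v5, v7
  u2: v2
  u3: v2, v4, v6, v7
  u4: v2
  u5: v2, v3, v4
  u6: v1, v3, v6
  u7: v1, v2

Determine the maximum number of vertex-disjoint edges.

Unit-capacity flow: source→left, listed edges, right→sink; max matching = max flow.
Augmenting path u1→v2 (+1); matched 1.
Augmenting path u3→v4 (+1); matched 2.
Augmenting path u5→v3 (+1); matched 3.
Augmenting path u6→v1 (+1); matched 4.
Augmenting path u2→v2→u1→v5 (+1); matched 5.
Augmenting path u7→v1→u6→v6 (+1); matched 6.
No augmenting path remains; maximum matching = 6.
König certificate: {u1, u3, u5, u6, u7, v2} is a vertex cover of size 6 (every listed pair touches it), so no matching can be larger.

6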